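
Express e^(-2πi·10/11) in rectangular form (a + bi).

ω_11^10 = e^(-2πi·10/11)
= cos(-2π·10/11) + i·sin(-2π·10/11)
= cos(-20π/11) + i·sin(-20π/11)

ω_11^10 = cos(-20π/11) + i·sin(-20π/11) = 0.8413+0.5406i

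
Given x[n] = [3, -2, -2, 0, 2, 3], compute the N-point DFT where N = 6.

X[k] = Σ(n=0 to 5) x[n] · ω_6^(nk)
where ω_6 = e^(-2πi/6)

Computing each X[k]:
X[0] = 4
X[1] = 3.5000+7.7942i
X[2] = 2.5000+0.8660i
X[3] = 2
X[4] = 2.5000-0.8660i
X[5] = 3.5000-7.7942i

X = [4, 3.5000+7.7942i, 2.5000+0.8660i, 2, 2.5000-0.8660i, 3.5000-7.7942i]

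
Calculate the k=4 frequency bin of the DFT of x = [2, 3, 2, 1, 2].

X[4] = Σ(n=0 to 4) x[n] · ω_5^(4n) where ω_5 = e^(-2πi/5)
= (2)·ω_5^0 + (3)·ω_5^4 + (2)·ω_5^8 + (1)·ω_5^12 + (2)·ω_5^16

X[4] = 1.1180+1.5388i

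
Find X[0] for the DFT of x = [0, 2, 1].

X[0] = Σ(n=0 to 2) x[n] · ω_3^0 = Σ x[n]
= (0) + (2) + (1)

X[0] = 3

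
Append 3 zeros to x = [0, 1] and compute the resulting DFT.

Original 2-point DFT: [1, -1]
Zero-padded 5-point DFT provides frequency interpolation.

DFT_5([x, 0, ...]) = [1, 0.3090-0.9511i, -0.8090-0.5878i, -0.8090+0.5878i, 0.3090+0.9511i]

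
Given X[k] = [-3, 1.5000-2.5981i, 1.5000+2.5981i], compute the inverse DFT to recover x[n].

x[n] = (1/3) Σ(k=0 to 2) X[k] · e^(2πikn/3)

Computing each x[n]:
x[0] = 0
x[1] = 0
x[2] = -3

x = [0, 0, -3]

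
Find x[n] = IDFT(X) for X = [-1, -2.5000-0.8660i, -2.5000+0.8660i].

x[n] = (1/3) Σ(k=0 to 2) X[k] · e^(2πikn/3)

Computing each x[n]:
x[0] = -2
x[1] = 1
x[2] = 0

x = [-2, 1, 0]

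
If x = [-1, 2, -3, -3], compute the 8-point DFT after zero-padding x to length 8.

Original 4-point DFT: [-5, 2-5i, -3, 2+5i]
Zero-padded 8-point DFT provides frequency interpolation.

DFT_8([x, 0, ...]) = [-5, 2.5355+3.7071i, 2-5i, -4.5355-2.2929i, -3, -4.5355+2.2929i, 2+5i, 2.5355-3.7071i]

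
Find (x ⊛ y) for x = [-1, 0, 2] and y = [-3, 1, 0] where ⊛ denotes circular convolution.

(x ⊛ y)[n] = Σ(m=0 to 2) x[m] · y[(n-m) mod 3]

Computing each output sample:
(x ⊛ y)[0] = 5
(x ⊛ y)[1] = -1
(x ⊛ y)[2] = -6

x ⊛ y = [5, -1, -6]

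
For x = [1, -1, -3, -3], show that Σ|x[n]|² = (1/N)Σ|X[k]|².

Time domain:
Σ|x[n]|² = |1|² + |-1|² + |-3|² + |-3|² = 20.0000

Frequency domain:
(1/4)Σ|X[k]|² = (1/4)(|-6|² + |4-2i|² + |2|² + |4+2i|²) = (1/4)·80.0000 = 20.0000

Both sides agree, confirming Parseval's theorem.

Σ|x[n]|² = (1/N)Σ|X[k]|² = 20.0000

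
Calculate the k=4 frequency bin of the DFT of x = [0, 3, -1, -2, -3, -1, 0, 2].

X[4] = Σ(n=0 to 7) x[n] · ω_8^(4n) where ω_8 = e^(-2πi/8)
= (0)·ω_8^0 + (3)·ω_8^4 + (-1)·ω_8^8 + (-2)·ω_8^12 + (-3)·ω_8^16 + (-1)·ω_8^20 + (0)·ω_8^24 + (2)·ω_8^28

X[4] = -6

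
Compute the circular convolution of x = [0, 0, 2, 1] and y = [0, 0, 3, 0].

(x ⊛ y)[n] = Σ(m=0 to 3) x[m] · y[(n-m) mod 4]

Computing each output sample:
(x ⊛ y)[0] = 6
(x ⊛ y)[1] = 3
(x ⊛ y)[2] = 0
(x ⊛ y)[3] = 0

x ⊛ y = [6, 3, 0, 0]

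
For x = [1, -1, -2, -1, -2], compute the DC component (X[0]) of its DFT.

X[0] = Σ(n=0 to 4) x[n] · ω_5^0 = Σ x[n]
= (1) + (-1) + (-2) + (-1) + (-2)

X[0] = -5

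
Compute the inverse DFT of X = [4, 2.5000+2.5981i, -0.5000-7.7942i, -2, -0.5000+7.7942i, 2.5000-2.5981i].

x[n] = (1/6) Σ(k=0 to 5) X[k] · e^(2πikn/6)

Computing each x[n]:
x[0] = 1
x[1] = 3
x[2] = -3
x[3] = 0
x[4] = 3
x[5] = 0

x = [1, 3, -3, 0, 3, 0]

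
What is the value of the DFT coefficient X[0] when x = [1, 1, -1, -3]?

X[0] = Σ(n=0 to 3) x[n] · ω_4^0 = Σ x[n]
= (1) + (1) + (-1) + (-3)

X[0] = -2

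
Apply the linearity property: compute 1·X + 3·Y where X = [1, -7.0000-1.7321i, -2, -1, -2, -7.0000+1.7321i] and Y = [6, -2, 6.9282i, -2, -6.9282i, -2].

By linearity: DFT(1x + 3y) = 1·DFT(x) + 3·DFT(y)
= 1·[1, -7.0000-1.7321i, -2, -1, -2, -7.0000+1.7321i] + 3·[6, -2, 6.9282i, -2, -6.9282i, -2]

Computing element-wise:
Z[0] = 1·(1) + 3·(6) = 19
Z[1] = 1·(-7.0000-1.7321i) + 3·(-2) = -13.0000-1.7321i
Z[2] = 1·(-2) + 3·(6.9282i) = -2.0000+20.7846i
Z[3] = 1·(-1) + 3·(-2) = -7
Z[4] = 1·(-2) + 3·(-6.9282i) = -2.0000-20.7846i
Z[5] = 1·(-7.0000+1.7321i) + 3·(-2) = -13.0000+1.7321i

DFT(1x + 3y) = 1·X + 3·Y = [19, -13.0000-1.7321i, -2.0000+20.7846i, -7, -2.0000-20.7846i, -13.0000+1.7321i]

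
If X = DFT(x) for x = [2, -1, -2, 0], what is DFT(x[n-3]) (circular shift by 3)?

Time shift by 3: X_shifted[k] = ω_4^(3k) · X[k]
Shifted x = [-1, -2, 0, 2]

DFT(x[n-3]) = [-1, -1+4i, -1, -1-4i]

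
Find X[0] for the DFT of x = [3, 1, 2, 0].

X[0] = Σ(n=0 to 3) x[n] · ω_4^0 = Σ x[n]
= (3) + (1) + (2) + (0)

X[0] = 6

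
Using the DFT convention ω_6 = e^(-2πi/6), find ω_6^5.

ω_6^5 = e^(-2πi·5/6)
= cos(-2π·5/6) + i·sin(-2π·5/6)
= cos(-10π/6) + i·sin(-10π/6)

ω_6^5 = cos(-10π/6) + i·sin(-10π/6) = 0.5000+0.8660i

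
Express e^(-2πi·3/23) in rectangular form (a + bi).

ω_23^3 = e^(-2πi·3/23)
= cos(-2π·3/23) + i·sin(-2π·3/23)
= cos(-6π/23) + i·sin(-6π/23)

ω_23^3 = cos(-6π/23) + i·sin(-6π/23) = 0.6826-0.7308i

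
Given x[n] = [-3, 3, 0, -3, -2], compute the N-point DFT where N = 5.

X[k] = Σ(n=0 to 4) x[n] · ω_5^(nk)
where ω_5 = e^(-2πi/5)

Computing each X[k]:
X[0] = -5
X[1] = -0.2639-6.5186i
X[2] = -4.7361-0.0858i
X[3] = -4.7361+0.0858i
X[4] = -0.2639+6.5186i

X = [-5, -0.2639-6.5186i, -4.7361-0.0858i, -4.7361+0.0858i, -0.2639+6.5186i]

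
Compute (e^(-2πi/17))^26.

Since ω_17^17 = 1, powers reduce modulo 17.
26 mod 17 = 9
So ω_17^26 = ω_17^9 = e^(-2πi·9/17)

ω_17^26 = ω_17^9 = -0.9830+0.1837i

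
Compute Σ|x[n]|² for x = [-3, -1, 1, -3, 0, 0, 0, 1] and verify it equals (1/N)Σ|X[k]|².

Time domain:
Σ|x[n]|² = |-3|² + |-1|² + |1|² + |-3|² + |0|² + |0|² + |0|² + |1|² = 21.0000

Frequency domain:
(1/8)Σ|X[k]|² = (1/8)(|-5|² + |-0.8787+2.5355i|² + |-4-1i|² + |-5.1213+4.5355i|² + |1|² + |-5.1213-4.5355i|² + |-4+1i|² + |-0.8787-2.5355i|²) = (1/8)·168.0000 = 21.0000

Both sides agree, confirming Parseval's theorem.

Σ|x[n]|² = (1/N)Σ|X[k]|² = 21.0000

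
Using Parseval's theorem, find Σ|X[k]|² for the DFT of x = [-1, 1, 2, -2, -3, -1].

Parseval: Σ|x[n]|² = (1/N)Σ|X[k]|², so Σ|X[k]|² = N·Σ|x[n]|² = 6·20.0000

Σ|X[k]|² = N·Σ|x[n]|² = 6·20.0000 = 120.0000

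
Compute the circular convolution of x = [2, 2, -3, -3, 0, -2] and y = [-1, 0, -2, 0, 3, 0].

(x ⊛ y)[n] = Σ(m=0 to 5) x[m] · y[(n-m) mod 6]

Computing each output sample:
(x ⊛ y)[0] = -11
(x ⊛ y)[1] = -7
(x ⊛ y)[2] = -1
(x ⊛ y)[3] = -7
(x ⊛ y)[4] = 12
(x ⊛ y)[5] = 14

x ⊛ y = [-11, -7, -1, -7, 12, 14]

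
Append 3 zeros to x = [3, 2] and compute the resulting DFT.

Original 2-point DFT: [5, 1]
Zero-padded 5-point DFT provides frequency interpolation.

DFT_5([x, 0, ...]) = [5, 3.6180-1.9021i, 1.3820-1.1756i, 1.3820+1.1756i, 3.6180+1.9021i]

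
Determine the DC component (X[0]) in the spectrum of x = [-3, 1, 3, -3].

X[0] = Σ(n=0 to 3) x[n] · ω_4^0 = Σ x[n]
= (-3) + (1) + (3) + (-3)

X[0] = -2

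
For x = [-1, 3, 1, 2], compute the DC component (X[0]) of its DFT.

X[0] = Σ(n=0 to 3) x[n] · ω_4^0 = Σ x[n]
= (-1) + (3) + (1) + (2)

X[0] = 5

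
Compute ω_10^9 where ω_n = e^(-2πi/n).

ω_10^9 = e^(-2πi·9/10)
= cos(-2π·9/10) + i·sin(-2π·9/10)
= cos(-18π/10) + i·sin(-18π/10)

ω_10^9 = cos(-18π/10) + i·sin(-18π/10) = 0.8090+0.5878i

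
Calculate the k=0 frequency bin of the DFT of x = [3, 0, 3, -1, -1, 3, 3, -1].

X[0] = Σ(n=0 to 7) x[n] · ω_8^0 = Σ x[n]
= (3) + (0) + (3) + (-1) + (-1) + (3) + (3) + (-1)

X[0] = 9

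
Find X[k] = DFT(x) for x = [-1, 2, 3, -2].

X[k] = Σ(n=0 to 3) x[n] · ω_4^(nk)
where ω_4 = e^(-2πi/4)

Computing each X[k]:
X[0] = 2
X[1] = -4-4i
X[2] = 2
X[3] = -4+4i

X = [2, -4-4i, 2, -4+4i]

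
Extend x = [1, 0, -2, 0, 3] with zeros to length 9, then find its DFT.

Original 5-point DFT: [2, 3.5451+4.0287i, -2.0451-0.1388i, -2.0451+0.1388i, 3.5451-4.0287i]
Zero-padded 9-point DFT provides frequency interpolation.

DFT_9([x, 0, ...]) = [2, -2.1664+0.9436i, 5.1775+2.6124i, 0.5000-4.3301i, -0.0111+1.6688i, -0.0111-1.6688i, 0.5000+4.3301i, 5.1775-2.6124i, -2.1664-0.9436i]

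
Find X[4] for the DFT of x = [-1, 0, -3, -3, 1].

X[4] = Σ(n=0 to 4) x[n] · ω_5^(4n) where ω_5 = e^(-2πi/5)
= (-1)·ω_5^0 + (0)·ω_5^4 + (-3)·ω_5^8 + (-3)·ω_5^12 + (1)·ω_5^16

X[4] = 4.1631-0.9511i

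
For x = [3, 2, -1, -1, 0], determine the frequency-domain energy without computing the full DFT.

Parseval: Σ|x[n]|² = (1/N)Σ|X[k]|², so Σ|X[k]|² = N·Σ|x[n]|² = 5·15.0000

Σ|X[k]|² = N·Σ|x[n]|² = 5·15.0000 = 75.0000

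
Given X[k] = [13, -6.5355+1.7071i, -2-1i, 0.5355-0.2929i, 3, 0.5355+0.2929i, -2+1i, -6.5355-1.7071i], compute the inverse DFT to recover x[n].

x[n] = (1/8) Σ(k=0 to 7) X[k] · e^(2πikn/8)

Computing each x[n]:
x[0] = 0
x[1] = 0
x[2] = 2
x[3] = 2
x[4] = 3
x[5] = 3
x[6] = 3
x[7] = 0

x = [0, 0, 2, 2, 3, 3, 3, 0]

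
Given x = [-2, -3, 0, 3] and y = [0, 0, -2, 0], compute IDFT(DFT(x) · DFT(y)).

(x ⊛ y)[n] = Σ(m=0 to 3) x[m] · y[(n-m) mod 4]

Computing each output sample:
(x ⊛ y)[0] = 0
(x ⊛ y)[1] = -6
(x ⊛ y)[2] = 4
(x ⊛ y)[3] = 6

x ⊛ y = [0, -6, 4, 6]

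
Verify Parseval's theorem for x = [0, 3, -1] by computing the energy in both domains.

Time domain:
Σ|x[n]|² = |0|² + |3|² + |-1|² = 10.0000

Frequency domain:
(1/3)Σ|X[k]|² = (1/3)(|2|² + |-1.0000-3.4641i|² + |-1.0000+3.4641i|²) = (1/3)·30.0000 = 10.0000

Both sides agree, confirming Parseval's theorem.

Σ|x[n]|² = (1/N)Σ|X[k]|² = 10.0000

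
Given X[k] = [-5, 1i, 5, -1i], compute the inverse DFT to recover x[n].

x[n] = (1/4) Σ(k=0 to 3) X[k] · e^(2πikn/4)

Computing each x[n]:
x[0] = 0
x[1] = -3
x[2] = 0
x[3] = -2

x = [0, -3, 0, -2]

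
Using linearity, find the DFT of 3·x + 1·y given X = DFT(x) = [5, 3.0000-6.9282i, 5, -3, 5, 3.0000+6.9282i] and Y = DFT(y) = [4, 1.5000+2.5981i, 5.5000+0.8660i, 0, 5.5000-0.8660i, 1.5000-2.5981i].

By linearity: DFT(3x + 1y) = 3·DFT(x) + 1·DFT(y)
= 3·[5, 3.0000-6.9282i, 5, -3, 5, 3.0000+6.9282i] + 1·[4, 1.5000+2.5981i, 5.5000+0.8660i, 0, 5.5000-0.8660i, 1.5000-2.5981i]

Computing element-wise:
Z[0] = 3·(5) + 1·(4) = 19
Z[1] = 3·(3.0000-6.9282i) + 1·(1.5000+2.5981i) = 10.5000-18.1865i
Z[2] = 3·(5) + 1·(5.5000+0.8660i) = 20.5000+0.8660i
Z[3] = 3·(-3) + 1·(0) = -9
Z[4] = 3·(5) + 1·(5.5000-0.8660i) = 20.5000-0.8660i
Z[5] = 3·(3.0000+6.9282i) + 1·(1.5000-2.5981i) = 10.5000+18.1865i

DFT(3x + 1y) = 3·X + 1·Y = [19, 10.5000-18.1865i, 20.5000+0.8660i, -9, 20.5000-0.8660i, 10.5000+18.1865i]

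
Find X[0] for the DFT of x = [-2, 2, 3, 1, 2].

X[0] = Σ(n=0 to 4) x[n] · ω_5^0 = Σ x[n]
= (-2) + (2) + (3) + (1) + (2)

X[0] = 6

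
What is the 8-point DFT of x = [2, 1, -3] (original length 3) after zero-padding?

Original 3-point DFT: [0, 3.0000-3.4641i, 3.0000+3.4641i]
Zero-padded 8-point DFT provides frequency interpolation.

DFT_8([x, 0, ...]) = [0, 2.7071+2.2929i, 5-1i, 1.2929-3.7071i, -2, 1.2929+3.7071i, 5+1i, 2.7071-2.2929i]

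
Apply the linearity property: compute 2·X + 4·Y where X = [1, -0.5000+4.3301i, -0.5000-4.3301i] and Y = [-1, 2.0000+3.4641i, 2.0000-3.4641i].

By linearity: DFT(2x + 4y) = 2·DFT(x) + 4·DFT(y)
= 2·[1, -0.5000+4.3301i, -0.5000-4.3301i] + 4·[-1, 2.0000+3.4641i, 2.0000-3.4641i]

Computing element-wise:
Z[0] = 2·(1) + 4·(-1) = -2
Z[1] = 2·(-0.5000+4.3301i) + 4·(2.0000+3.4641i) = 7.0000+22.5166i
Z[2] = 2·(-0.5000-4.3301i) + 4·(2.0000-3.4641i) = 7.0000-22.5166i

DFT(2x + 4y) = 2·X + 4·Y = [-2, 7.0000+22.5166i, 7.0000-22.5166i]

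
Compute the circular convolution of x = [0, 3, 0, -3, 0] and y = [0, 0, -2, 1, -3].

(x ⊛ y)[n] = Σ(m=0 to 4) x[m] · y[(n-m) mod 5]

Computing each output sample:
(x ⊛ y)[0] = -3
(x ⊛ y)[1] = -3
(x ⊛ y)[2] = 9
(x ⊛ y)[3] = -6
(x ⊛ y)[4] = 3

x ⊛ y = [-3, -3, 9, -6, 3]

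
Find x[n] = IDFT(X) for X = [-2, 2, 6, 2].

x[n] = (1/4) Σ(k=0 to 3) X[k] · e^(2πikn/4)

Computing each x[n]:
x[0] = 2
x[1] = -2
x[2] = 0
x[3] = -2

x = [2, -2, 0, -2]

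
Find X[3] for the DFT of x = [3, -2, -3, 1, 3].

X[3] = Σ(n=0 to 4) x[n] · ω_5^(3n) where ω_5 = e^(-2πi/5)
= (3)·ω_5^0 + (-2)·ω_5^3 + (-3)·ω_5^6 + (1)·ω_5^9 + (3)·ω_5^12

X[3] = 1.5729+0.8653i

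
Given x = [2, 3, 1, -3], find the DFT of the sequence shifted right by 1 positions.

Time shift by 1: X_shifted[k] = ω_4^(1k) · X[k]
Shifted x = [-3, 2, 3, 1]

DFT(x[n-1]) = [3, -6-1i, -3, -6+1i]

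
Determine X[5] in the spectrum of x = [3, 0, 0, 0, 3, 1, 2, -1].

X[5] = Σ(n=0 to 7) x[n] · ω_8^(5n) where ω_8 = e^(-2πi/8)
= (3)·ω_8^0 + (0)·ω_8^5 + (0)·ω_8^10 + (0)·ω_8^15 + (3)·ω_8^20 + (1)·ω_8^25 + (2)·ω_8^30 + (-1)·ω_8^35

X[5] = 1.4142+2.0000i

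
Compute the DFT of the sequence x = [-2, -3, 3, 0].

X[k] = Σ(n=0 to 3) x[n] · ω_4^(nk)
where ω_4 = e^(-2πi/4)

Computing each X[k]:
X[0] = -2
X[1] = -5+3i
X[2] = 4
X[3] = -5-3i

X = [-2, -5+3i, 4, -5-3i]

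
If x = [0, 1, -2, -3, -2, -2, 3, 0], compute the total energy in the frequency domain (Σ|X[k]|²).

Parseval: Σ|x[n]|² = (1/N)Σ|X[k]|², so Σ|X[k]|² = N·Σ|x[n]|² = 8·31.0000

Σ|X[k]|² = N·Σ|x[n]|² = 8·31.0000 = 248.0000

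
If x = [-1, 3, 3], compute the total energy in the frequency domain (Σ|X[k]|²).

Parseval: Σ|x[n]|² = (1/N)Σ|X[k]|², so Σ|X[k]|² = N·Σ|x[n]|² = 3·19.0000

Σ|X[k]|² = N·Σ|x[n]|² = 3·19.0000 = 57.0000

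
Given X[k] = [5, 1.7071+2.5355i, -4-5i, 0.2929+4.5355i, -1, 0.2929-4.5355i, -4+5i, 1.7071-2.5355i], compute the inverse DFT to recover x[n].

x[n] = (1/8) Σ(k=0 to 7) X[k] · e^(2πikn/8)

Computing each x[n]:
x[0] = 0
x[1] = 1
x[2] = 2
x[3] = -2
x[4] = -1
x[5] = 3
x[6] = 1
x[7] = 1

x = [0, 1, 2, -2, -1, 3, 1, 1]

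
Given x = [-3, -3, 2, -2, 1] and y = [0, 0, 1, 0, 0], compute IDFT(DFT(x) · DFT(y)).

(x ⊛ y)[n] = Σ(m=0 to 4) x[m] · y[(n-m) mod 5]

Computing each output sample:
(x ⊛ y)[0] = -2
(x ⊛ y)[1] = 1
(x ⊛ y)[2] = -3
(x ⊛ y)[3] = -3
(x ⊛ y)[4] = 2

x ⊛ y = [-2, 1, -3, -3, 2]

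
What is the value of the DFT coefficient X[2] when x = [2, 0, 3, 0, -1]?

X[2] = Σ(n=0 to 4) x[n] · ω_5^(2n) where ω_5 = e^(-2πi/5)
= (2)·ω_5^0 + (0)·ω_5^2 + (3)·ω_5^4 + (0)·ω_5^6 + (-1)·ω_5^8

X[2] = 3.7361+2.2654i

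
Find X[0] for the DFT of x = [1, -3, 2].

X[0] = Σ(n=0 to 2) x[n] · ω_3^0 = Σ x[n]
= (1) + (-3) + (2)

X[0] = 0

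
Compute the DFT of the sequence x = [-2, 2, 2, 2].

X[k] = Σ(n=0 to 3) x[n] · ω_4^(nk)
where ω_4 = e^(-2πi/4)

Computing each X[k]:
X[0] = 4
X[1] = -4
X[2] = -4
X[3] = -4

X = [4, -4, -4, -4]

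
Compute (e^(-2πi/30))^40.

Since ω_30^30 = 1, powers reduce modulo 30.
40 mod 30 = 10
So ω_30^40 = ω_30^10 = e^(-2πi·10/30)

ω_30^40 = ω_30^10 = -0.5000-0.8660i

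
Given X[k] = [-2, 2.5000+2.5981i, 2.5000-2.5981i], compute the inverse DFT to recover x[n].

x[n] = (1/3) Σ(k=0 to 2) X[k] · e^(2πikn/3)

Computing each x[n]:
x[0] = 1
x[1] = -3
x[2] = 0

x = [1, -3, 0]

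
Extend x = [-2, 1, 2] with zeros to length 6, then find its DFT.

Original 3-point DFT: [1, -3.5000+0.8660i, -3.5000-0.8660i]
Zero-padded 6-point DFT provides frequency interpolation.

DFT_6([x, 0, ...]) = [1, -2.5000-2.5981i, -3.5000+0.8660i, -1, -3.5000-0.8660i, -2.5000+2.5981i]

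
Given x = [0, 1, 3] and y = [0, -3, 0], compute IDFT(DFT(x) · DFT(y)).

(x ⊛ y)[n] = Σ(m=0 to 2) x[m] · y[(n-m) mod 3]

Computing each output sample:
(x ⊛ y)[0] = -9
(x ⊛ y)[1] = 0
(x ⊛ y)[2] = -3

x ⊛ y = [-9, 0, -3]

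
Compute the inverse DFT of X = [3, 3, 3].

x[n] = (1/3) Σ(k=0 to 2) X[k] · e^(2πikn/3)

Computing each x[n]:
x[0] = 3
x[1] = 0
x[2] = 0

x = [3, 0, 0]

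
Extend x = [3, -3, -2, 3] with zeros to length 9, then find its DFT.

Original 4-point DFT: [1, 5+6i, 1, 5-6i]
Zero-padded 9-point DFT provides frequency interpolation.

DFT_9([x, 0, ...]) = [1, -1.1454+1.2999i, 2.8584+6.2365i, 8.5000+0.8660i, 2.7870-2.8576i, 2.7870+2.8576i, 8.5000-0.8660i, 2.8584-6.2365i, -1.1454-1.2999i]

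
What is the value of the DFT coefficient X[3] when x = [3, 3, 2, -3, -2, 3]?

X[3] = Σ(n=0 to 5) x[n] · ω_6^(3n) where ω_6 = e^(-2πi/6)
= (3)·ω_6^0 + (3)·ω_6^3 + (2)·ω_6^6 + (-3)·ω_6^9 + (-2)·ω_6^12 + (3)·ω_6^15

X[3] = 0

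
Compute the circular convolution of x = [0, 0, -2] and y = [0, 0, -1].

(x ⊛ y)[n] = Σ(m=0 to 2) x[m] · y[(n-m) mod 3]

Computing each output sample:
(x ⊛ y)[0] = 0
(x ⊛ y)[1] = 2
(x ⊛ y)[2] = 0

x ⊛ y = [0, 2, 0]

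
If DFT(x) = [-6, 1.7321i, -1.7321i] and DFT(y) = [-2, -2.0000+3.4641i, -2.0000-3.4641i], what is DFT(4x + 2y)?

By linearity: DFT(4x + 2y) = 4·DFT(x) + 2·DFT(y)
= 4·[-6, 1.7321i, -1.7321i] + 2·[-2, -2.0000+3.4641i, -2.0000-3.4641i]

Computing element-wise:
Z[0] = 4·(-6) + 2·(-2) = -28
Z[1] = 4·(1.7321i) + 2·(-2.0000+3.4641i) = -4.0000+13.8566i
Z[2] = 4·(-1.7321i) + 2·(-2.0000-3.4641i) = -4.0000-13.8566i

DFT(4x + 2y) = 4·X + 2·Y = [-28, -4.0000+13.8566i, -4.0000-13.8566i]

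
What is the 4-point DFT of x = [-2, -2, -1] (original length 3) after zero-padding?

Original 3-point DFT: [-5, -0.5000+0.8660i, -0.5000-0.8660i]
Zero-padded 4-point DFT provides frequency interpolation.

DFT_4([x, 0, ...]) = [-5, -1+2i, -1, -1-2i]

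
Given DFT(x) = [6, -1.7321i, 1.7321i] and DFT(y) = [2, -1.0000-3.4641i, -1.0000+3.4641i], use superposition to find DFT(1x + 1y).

By linearity: DFT(1x + 1y) = 1·DFT(x) + 1·DFT(y)
= 1·[6, -1.7321i, 1.7321i] + 1·[2, -1.0000-3.4641i, -1.0000+3.4641i]

Computing element-wise:
Z[0] = 1·(6) + 1·(2) = 8
Z[1] = 1·(-1.7321i) + 1·(-1.0000-3.4641i) = -1.0000-5.1962i
Z[2] = 1·(1.7321i) + 1·(-1.0000+3.4641i) = -1.0000+5.1962i

DFT(1x + 1y) = 1·X + 1·Y = [8, -1.0000-5.1962i, -1.0000+5.1962i]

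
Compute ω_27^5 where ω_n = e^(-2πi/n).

ω_27^5 = e^(-2πi·5/27)
= cos(-2π·5/27) + i·sin(-2π·5/27)
= cos(-10π/27) + i·sin(-10π/27)

ω_27^5 = cos(-10π/27) + i·sin(-10π/27) = 0.3961-0.9182i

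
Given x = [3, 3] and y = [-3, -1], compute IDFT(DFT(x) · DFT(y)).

(x ⊛ y)[n] = Σ(m=0 to 1) x[m] · y[(n-m) mod 2]

Computing each output sample:
(x ⊛ y)[0] = -12
(x ⊛ y)[1] = -12

x ⊛ y = [-12, -12]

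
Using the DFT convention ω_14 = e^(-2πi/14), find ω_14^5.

ω_14^5 = e^(-2πi·5/14)
= cos(-2π·5/14) + i·sin(-2π·5/14)
= cos(-10π/14) + i·sin(-10π/14)

ω_14^5 = cos(-10π/14) + i·sin(-10π/14) = -0.6235-0.7818i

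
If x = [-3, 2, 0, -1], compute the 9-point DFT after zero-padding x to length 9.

Original 4-point DFT: [-2, -3-3i, -4, -3+3i]
Zero-padded 9-point DFT provides frequency interpolation.

DFT_9([x, 0, ...]) = [-2, -0.9679-0.4195i, -2.1527-2.8356i, -5.0000-1.7321i, -4.3794+0.1820i, -4.3794-0.1820i, -5.0000+1.7321i, -2.1527+2.8356i, -0.9679+0.4195i]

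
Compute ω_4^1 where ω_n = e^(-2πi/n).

ω_4^1 = e^(-2πi·1/4)
= cos(-2π·1/4) + i·sin(-2π·1/4)
= cos(-2π/4) + i·sin(-2π/4)

ω_4^1 = cos(-2π/4) + i·sin(-2π/4) = -1i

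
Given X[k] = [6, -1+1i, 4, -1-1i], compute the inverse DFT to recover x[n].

x[n] = (1/4) Σ(k=0 to 3) X[k] · e^(2πikn/4)

Computing each x[n]:
x[0] = 2
x[1] = 0
x[2] = 3
x[3] = 1

x = [2, 0, 3, 1]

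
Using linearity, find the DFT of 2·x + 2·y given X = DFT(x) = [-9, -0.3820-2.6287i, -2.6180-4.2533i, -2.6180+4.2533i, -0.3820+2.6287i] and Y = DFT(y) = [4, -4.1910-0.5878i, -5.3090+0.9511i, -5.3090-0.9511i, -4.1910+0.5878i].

By linearity: DFT(2x + 2y) = 2·DFT(x) + 2·DFT(y)
= 2·[-9, -0.3820-2.6287i, -2.6180-4.2533i, -2.6180+4.2533i, -0.3820+2.6287i] + 2·[4, -4.1910-0.5878i, -5.3090+0.9511i, -5.3090-0.9511i, -4.1910+0.5878i]

Computing element-wise:
Z[0] = 2·(-9) + 2·(4) = -10
Z[1] = 2·(-0.3820-2.6287i) + 2·(-4.1910-0.5878i) = -9.1460-6.4330i
Z[2] = 2·(-2.6180-4.2533i) + 2·(-5.3090+0.9511i) = -15.8540-6.6044i
Z[3] = 2·(-2.6180+4.2533i) + 2·(-5.3090-0.9511i) = -15.8540+6.6044i
Z[4] = 2·(-0.3820+2.6287i) + 2·(-4.1910+0.5878i) = -9.1460+6.4330i

DFT(2x + 2y) = 2·X + 2·Y = [-10, -9.1460-6.4330i, -15.8540-6.6044i, -15.8540+6.6044i, -9.1460+6.4330i]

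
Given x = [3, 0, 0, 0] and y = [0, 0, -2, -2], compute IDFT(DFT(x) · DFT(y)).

(x ⊛ y)[n] = Σ(m=0 to 3) x[m] · y[(n-m) mod 4]

Computing each output sample:
(x ⊛ y)[0] = 0
(x ⊛ y)[1] = 0
(x ⊛ y)[2] = -6
(x ⊛ y)[3] = -6

x ⊛ y = [0, 0, -6, -6]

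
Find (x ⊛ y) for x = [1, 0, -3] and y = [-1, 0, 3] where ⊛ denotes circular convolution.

(x ⊛ y)[n] = Σ(m=0 to 2) x[m] · y[(n-m) mod 3]

Computing each output sample:
(x ⊛ y)[0] = -1
(x ⊛ y)[1] = -9
(x ⊛ y)[2] = 6

x ⊛ y = [-1, -9, 6]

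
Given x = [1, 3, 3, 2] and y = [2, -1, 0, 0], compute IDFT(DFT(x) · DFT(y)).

(x ⊛ y)[n] = Σ(m=0 to 3) x[m] · y[(n-m) mod 4]

Computing each output sample:
(x ⊛ y)[0] = 0
(x ⊛ y)[1] = 5
(x ⊛ y)[2] = 3
(x ⊛ y)[3] = 1

x ⊛ y = [0, 5, 3, 1]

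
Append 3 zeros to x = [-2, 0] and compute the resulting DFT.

Original 2-point DFT: [-2, -2]
Zero-padded 5-point DFT provides frequency interpolation.

DFT_5([x, 0, ...]) = [-2, -2, -2, -2, -2]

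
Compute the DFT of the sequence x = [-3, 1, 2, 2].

X[k] = Σ(n=0 to 3) x[n] · ω_4^(nk)
where ω_4 = e^(-2πi/4)

Computing each X[k]:
X[0] = 2
X[1] = -5+1i
X[2] = -4
X[3] = -5-1i

X = [2, -5+1i, -4, -5-1i]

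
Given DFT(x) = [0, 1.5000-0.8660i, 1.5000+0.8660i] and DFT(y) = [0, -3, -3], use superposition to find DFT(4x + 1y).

By linearity: DFT(4x + 1y) = 4·DFT(x) + 1·DFT(y)
= 4·[0, 1.5000-0.8660i, 1.5000+0.8660i] + 1·[0, -3, -3]

Computing element-wise:
Z[0] = 4·(0) + 1·(0) = 0
Z[1] = 4·(1.5000-0.8660i) + 1·(-3) = 3.0000-3.4640i
Z[2] = 4·(1.5000+0.8660i) + 1·(-3) = 3.0000+3.4640i

DFT(4x + 1y) = 4·X + 1·Y = [0, 3.0000-3.4640i, 3.0000+3.4640i]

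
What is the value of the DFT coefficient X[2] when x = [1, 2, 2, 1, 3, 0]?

X[2] = Σ(n=0 to 5) x[n] · ω_6^(2n) where ω_6 = e^(-2πi/6)
= (1)·ω_6^0 + (2)·ω_6^2 + (2)·ω_6^4 + (1)·ω_6^6 + (3)·ω_6^8 + (0)·ω_6^10

X[2] = -1.5000-2.5981i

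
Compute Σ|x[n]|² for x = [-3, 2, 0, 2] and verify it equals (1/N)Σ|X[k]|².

Time domain:
Σ|x[n]|² = |-3|² + |2|² + |0|² + |2|² = 17.0000

Frequency domain:
(1/4)Σ|X[k]|² = (1/4)(|1|² + |-3|² + |-7|² + |-3|²) = (1/4)·68.0000 = 17.0000

Both sides agree, confirming Parseval's theorem.

Σ|x[n]|² = (1/N)Σ|X[k]|² = 17.0000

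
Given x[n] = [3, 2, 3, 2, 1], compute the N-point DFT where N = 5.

X[k] = Σ(n=0 to 4) x[n] · ω_5^(nk)
where ω_5 = e^(-2πi/5)

Computing each X[k]:
X[0] = 11
X[1] = -0.1180-1.5388i
X[2] = 2.1180+0.3633i
X[3] = 2.1180-0.3633i
X[4] = -0.1180+1.5388i

X = [11, -0.1180-1.5388i, 2.1180+0.3633i, 2.1180-0.3633i, -0.1180+1.5388i]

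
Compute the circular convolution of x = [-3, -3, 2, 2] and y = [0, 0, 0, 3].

(x ⊛ y)[n] = Σ(m=0 to 3) x[m] · y[(n-m) mod 4]

Computing each output sample:
(x ⊛ y)[0] = -9
(x ⊛ y)[1] = 6
(x ⊛ y)[2] = 6
(x ⊛ y)[3] = -9

x ⊛ y = [-9, 6, 6, -9]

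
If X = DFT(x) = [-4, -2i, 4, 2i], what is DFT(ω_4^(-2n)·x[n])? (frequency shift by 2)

Modulation property: DFT(ω_4^(-2n)·x[n]) = X[(k-2) mod 4], so circularly shift X by 2 positions.

X[k-2] = [4, 2i, -4, -2i]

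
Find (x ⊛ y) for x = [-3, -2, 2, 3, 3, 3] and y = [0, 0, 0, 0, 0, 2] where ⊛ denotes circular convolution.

(x ⊛ y)[n] = Σ(m=0 to 5) x[m] · y[(n-m) mod 6]

Computing each output sample:
(x ⊛ y)[0] = -4
(x ⊛ y)[1] = 4
(x ⊛ y)[2] = 6
(x ⊛ y)[3] = 6
(x ⊛ y)[4] = 6
(x ⊛ y)[5] = -6

x ⊛ y = [-4, 4, 6, 6, 6, -6]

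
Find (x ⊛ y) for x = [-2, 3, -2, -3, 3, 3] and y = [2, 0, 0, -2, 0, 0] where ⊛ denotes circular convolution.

(x ⊛ y)[n] = Σ(m=0 to 5) x[m] · y[(n-m) mod 6]

Computing each output sample:
(x ⊛ y)[0] = 2
(x ⊛ y)[1] = 0
(x ⊛ y)[2] = -10
(x ⊛ y)[3] = -2
(x ⊛ y)[4] = 0
(x ⊛ y)[5] = 10

x ⊛ y = [2, 0, -10, -2, 0, 10]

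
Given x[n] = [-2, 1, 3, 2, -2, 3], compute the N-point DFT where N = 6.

X[k] = Σ(n=0 to 5) x[n] · ω_6^(nk)
where ω_6 = e^(-2πi/6)

Computing each X[k]:
X[0] = 5
X[1] = -2.5000-2.5981i
X[2] = -2.5000+6.0622i
X[3] = -7
X[4] = -2.5000-6.0622i
X[5] = -2.5000+2.5981i

X = [5, -2.5000-2.5981i, -2.5000+6.0622i, -7, -2.5000-6.0622i, -2.5000+2.5981i]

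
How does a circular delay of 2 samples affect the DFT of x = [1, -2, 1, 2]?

Time shift by 2: X_shifted[k] = ω_4^(2k) · X[k]
Shifted x = [1, 2, 1, -2]

DFT(x[n-2]) = [2, -4i, 2, 4i]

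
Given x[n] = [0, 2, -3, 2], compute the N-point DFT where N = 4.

X[k] = Σ(n=0 to 3) x[n] · ω_4^(nk)
where ω_4 = e^(-2πi/4)

Computing each X[k]:
X[0] = 1
X[1] = 3
X[2] = -7
X[3] = 3

X = [1, 3, -7, 3]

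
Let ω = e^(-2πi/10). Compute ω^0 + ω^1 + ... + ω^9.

Sum of all nth roots of unity equals 0 for n > 1 (geometric series with r ≠ 1).

0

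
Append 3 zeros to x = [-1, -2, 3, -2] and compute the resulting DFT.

Original 4-point DFT: [-2, -4, 6, -4]
Zero-padded 7-point DFT provides frequency interpolation.

DFT_7([x, 0, ...]) = [-2, -1.1126-0.4934i, -4.5048+1.6878i, 3.1174+5.1631i, 3.1174-5.1631i, -4.5048-1.6878i, -1.1126+0.4934i]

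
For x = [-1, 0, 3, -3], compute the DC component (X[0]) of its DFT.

X[0] = Σ(n=0 to 3) x[n] · ω_4^0 = Σ x[n]
= (-1) + (0) + (3) + (-3)

X[0] = -1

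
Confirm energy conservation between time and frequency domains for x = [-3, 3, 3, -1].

Time domain:
Σ|x[n]|² = |-3|² + |3|² + |3|² + |-1|² = 28.0000

Frequency domain:
(1/4)Σ|X[k]|² = (1/4)(|2|² + |-6-4i|² + |-2|² + |-6+4i|²) = (1/4)·112.0000 = 28.0000

Both sides agree, confirming Parseval's theorem.

Σ|x[n]|² = (1/N)Σ|X[k]|² = 28.0000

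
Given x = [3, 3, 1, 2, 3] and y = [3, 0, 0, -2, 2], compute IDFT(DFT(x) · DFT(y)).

(x ⊛ y)[n] = Σ(m=0 to 4) x[m] · y[(n-m) mod 5]

Computing each output sample:
(x ⊛ y)[0] = 13
(x ⊛ y)[1] = 7
(x ⊛ y)[2] = 1
(x ⊛ y)[3] = 6
(x ⊛ y)[4] = 9

x ⊛ y = [13, 7, 1, 6, 9]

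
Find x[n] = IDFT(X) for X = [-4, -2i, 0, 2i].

x[n] = (1/4) Σ(k=0 to 3) X[k] · e^(2πikn/4)

Computing each x[n]:
x[0] = -1
x[1] = 0
x[2] = -1
x[3] = -2

x = [-1, 0, -1, -2]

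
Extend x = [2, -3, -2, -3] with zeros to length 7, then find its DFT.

Original 4-point DFT: [-6, 4, 6, 4]
Zero-padded 7-point DFT provides frequency interpolation.

DFT_7([x, 0, ...]) = [-6, 3.2775+5.5970i, 2.5990-0.2885i, 4.1235+2.6628i, 4.1235-2.6628i, 2.5990+0.2885i, 3.2775-5.5970i]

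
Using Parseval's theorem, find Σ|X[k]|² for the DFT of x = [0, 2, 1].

Parseval: Σ|x[n]|² = (1/N)Σ|X[k]|², so Σ|X[k]|² = N·Σ|x[n]|² = 3·5.0000

Σ|X[k]|² = N·Σ|x[n]|² = 3·5.0000 = 15.0000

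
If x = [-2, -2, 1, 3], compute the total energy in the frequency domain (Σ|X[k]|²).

Parseval: Σ|x[n]|² = (1/N)Σ|X[k]|², so Σ|X[k]|² = N·Σ|x[n]|² = 4·18.0000

Σ|X[k]|² = N·Σ|x[n]|² = 4·18.0000 = 72.0000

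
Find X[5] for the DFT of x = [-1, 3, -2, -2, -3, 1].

X[5] = Σ(n=0 to 5) x[n] · ω_6^(5n) where ω_6 = e^(-2πi/6)
= (-1)·ω_6^0 + (3)·ω_6^5 + (-2)·ω_6^10 + (-2)·ω_6^15 + (-3)·ω_6^20 + (1)·ω_6^25

X[5] = 5.5000+2.5981i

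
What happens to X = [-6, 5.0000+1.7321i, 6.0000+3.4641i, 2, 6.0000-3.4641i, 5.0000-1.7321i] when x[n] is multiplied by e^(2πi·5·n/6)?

Modulation property: DFT(ω_6^(-5n)·x[n]) = X[(k-5) mod 6], so circularly shift X by 5 positions.

X[k-5] = [5.0000+1.7321i, 6.0000+3.4641i, 2, 6.0000-3.4641i, 5.0000-1.7321i, -6]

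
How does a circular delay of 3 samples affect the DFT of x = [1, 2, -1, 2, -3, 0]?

Time shift by 3: X_shifted[k] = ω_6^(3k) · X[k]
Shifted x = [2, -3, 0, 1, 2, -1]

DFT(x[n-3]) = [1, -2.0000+3.4641i, 4, 7, 4, -2.0000-3.4641i]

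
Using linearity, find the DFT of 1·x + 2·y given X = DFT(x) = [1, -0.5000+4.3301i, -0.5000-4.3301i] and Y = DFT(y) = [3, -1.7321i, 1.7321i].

By linearity: DFT(1x + 2y) = 1·DFT(x) + 2·DFT(y)
= 1·[1, -0.5000+4.3301i, -0.5000-4.3301i] + 2·[3, -1.7321i, 1.7321i]

Computing element-wise:
Z[0] = 1·(1) + 2·(3) = 7
Z[1] = 1·(-0.5000+4.3301i) + 2·(-1.7321i) = -0.5000+0.8659i
Z[2] = 1·(-0.5000-4.3301i) + 2·(1.7321i) = -0.5000-0.8659i

DFT(1x + 2y) = 1·X + 2·Y = [7, -0.5000+0.8659i, -0.5000-0.8659i]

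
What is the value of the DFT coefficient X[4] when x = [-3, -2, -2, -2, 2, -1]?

X[4] = Σ(n=0 to 5) x[n] · ω_6^(4n) where ω_6 = e^(-2πi/6)
= (-3)·ω_6^0 + (-2)·ω_6^4 + (-2)·ω_6^8 + (-2)·ω_6^12 + (2)·ω_6^16 + (-1)·ω_6^20

X[4] = -3.5000+2.5981i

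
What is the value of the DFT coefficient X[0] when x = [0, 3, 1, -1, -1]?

X[0] = Σ(n=0 to 4) x[n] · ω_5^0 = Σ x[n]
= (0) + (3) + (1) + (-1) + (-1)

X[0] = 2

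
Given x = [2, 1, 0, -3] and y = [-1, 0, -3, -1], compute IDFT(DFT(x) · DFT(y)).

(x ⊛ y)[n] = Σ(m=0 to 3) x[m] · y[(n-m) mod 4]

Computing each output sample:
(x ⊛ y)[0] = -3
(x ⊛ y)[1] = 8
(x ⊛ y)[2] = -3
(x ⊛ y)[3] = -2

x ⊛ y = [-3, 8, -3, -2]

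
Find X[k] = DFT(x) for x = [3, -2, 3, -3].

X[k] = Σ(n=0 to 3) x[n] · ω_4^(nk)
where ω_4 = e^(-2πi/4)

Computing each X[k]:
X[0] = 1
X[1] = -1i
X[2] = 11
X[3] = 1i

X = [1, -1i, 11, 1i]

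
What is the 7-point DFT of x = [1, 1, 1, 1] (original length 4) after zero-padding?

Original 4-point DFT: [4, 0, 0, 0]
Zero-padded 7-point DFT provides frequency interpolation.

DFT_7([x, 0, ...]) = [4, 0.5000-2.1906i, 0.5000+0.2408i, 0.5000-0.6270i, 0.5000+0.6270i, 0.5000-0.2408i, 0.5000+2.1906i]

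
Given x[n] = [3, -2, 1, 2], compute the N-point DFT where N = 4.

X[k] = Σ(n=0 to 3) x[n] · ω_4^(nk)
where ω_4 = e^(-2πi/4)

Computing each X[k]:
X[0] = 4
X[1] = 2+4i
X[2] = 4
X[3] = 2-4i

X = [4, 2+4i, 4, 2-4i]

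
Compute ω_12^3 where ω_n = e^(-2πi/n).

ω_12^3 = e^(-2πi·3/12)
= cos(-2π·3/12) + i·sin(-2π·3/12)
= cos(-6π/12) + i·sin(-6π/12)

ω_12^3 = cos(-6π/12) + i·sin(-6π/12) = -1i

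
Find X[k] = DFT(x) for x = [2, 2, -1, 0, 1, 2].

X[k] = Σ(n=0 to 5) x[n] · ω_6^(nk)
where ω_6 = e^(-2πi/6)

Computing each X[k]:
X[0] = 6
X[1] = 4.0000+1.7321i
X[2] = -1.7321i
X[3] = -2
X[4] = 1.7321i
X[5] = 4.0000-1.7321i

X = [6, 4.0000+1.7321i, -1.7321i, -2, 1.7321i, 4.0000-1.7321i]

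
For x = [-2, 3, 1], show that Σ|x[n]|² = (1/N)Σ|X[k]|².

Time domain:
Σ|x[n]|² = |-2|² + |3|² + |1|² = 14.0000

Frequency domain:
(1/3)Σ|X[k]|² = (1/3)(|2|² + |-4.0000-1.7321i|² + |-4.0000+1.7321i|²) = (1/3)·42.0000 = 14.0000

Both sides agree, confirming Parseval's theorem.

Σ|x[n]|² = (1/N)Σ|X[k]|² = 14.0000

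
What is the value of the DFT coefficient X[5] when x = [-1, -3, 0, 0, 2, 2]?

X[5] = Σ(n=0 to 5) x[n] · ω_6^(5n) where ω_6 = e^(-2πi/6)
= (-1)·ω_6^0 + (-3)·ω_6^5 + (0)·ω_6^10 + (0)·ω_6^15 + (2)·ω_6^20 + (2)·ω_6^25

X[5] = -2.5000-6.0622i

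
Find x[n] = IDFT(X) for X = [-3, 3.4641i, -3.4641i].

x[n] = (1/3) Σ(k=0 to 2) X[k] · e^(2πikn/3)

Computing each x[n]:
x[0] = -1
x[1] = -3
x[2] = 1

x = [-1, -3, 1]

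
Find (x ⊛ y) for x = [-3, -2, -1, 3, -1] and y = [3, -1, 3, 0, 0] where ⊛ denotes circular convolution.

(x ⊛ y)[n] = Σ(m=0 to 4) x[m] · y[(n-m) mod 5]

Computing each output sample:
(x ⊛ y)[0] = 1
(x ⊛ y)[1] = -6
(x ⊛ y)[2] = -10
(x ⊛ y)[3] = 4
(x ⊛ y)[4] = -9

x ⊛ y = [1, -6, -10, 4, -9]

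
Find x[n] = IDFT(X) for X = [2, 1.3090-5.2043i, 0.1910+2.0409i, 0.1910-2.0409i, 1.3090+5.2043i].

x[n] = (1/5) Σ(k=0 to 4) X[k] · e^(2πikn/5)

Computing each x[n]:
x[0] = 1
x[1] = 2
x[2] = 2
x[3] = -2
x[4] = -1

x = [1, 2, 2, -2, -1]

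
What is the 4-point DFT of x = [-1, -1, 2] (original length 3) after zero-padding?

Original 3-point DFT: [0, -1.5000+2.5981i, -1.5000-2.5981i]
Zero-padded 4-point DFT provides frequency interpolation.

DFT_4([x, 0, ...]) = [0, -3+1i, 2, -3-1i]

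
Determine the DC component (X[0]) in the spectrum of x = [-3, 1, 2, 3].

X[0] = Σ(n=0 to 3) x[n] · ω_4^0 = Σ x[n]
= (-3) + (1) + (2) + (3)

X[0] = 3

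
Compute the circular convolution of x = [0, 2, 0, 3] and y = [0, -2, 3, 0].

(x ⊛ y)[n] = Σ(m=0 to 3) x[m] · y[(n-m) mod 4]

Computing each output sample:
(x ⊛ y)[0] = -6
(x ⊛ y)[1] = 9
(x ⊛ y)[2] = -4
(x ⊛ y)[3] = 6

x ⊛ y = [-6, 9, -4, 6]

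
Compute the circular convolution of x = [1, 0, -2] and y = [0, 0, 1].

(x ⊛ y)[n] = Σ(m=0 to 2) x[m] · y[(n-m) mod 3]

Computing each output sample:
(x ⊛ y)[0] = 0
(x ⊛ y)[1] = -2
(x ⊛ y)[2] = 1

x ⊛ y = [0, -2, 1]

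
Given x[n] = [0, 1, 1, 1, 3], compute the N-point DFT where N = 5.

X[k] = Σ(n=0 to 4) x[n] · ω_5^(nk)
where ω_5 = e^(-2πi/5)

Computing each X[k]:
X[0] = 6
X[1] = -0.3820+1.9021i
X[2] = -2.6180+1.1756i
X[3] = -2.6180-1.1756i
X[4] = -0.3820-1.9021i

X = [6, -0.3820+1.9021i, -2.6180+1.1756i, -2.6180-1.1756i, -0.3820-1.9021i]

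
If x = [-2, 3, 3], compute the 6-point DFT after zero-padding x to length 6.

Original 3-point DFT: [4, -5, -5]
Zero-padded 6-point DFT provides frequency interpolation.

DFT_6([x, 0, ...]) = [4, -2.0000-5.1962i, -5, -2, -5, -2.0000+5.1962i]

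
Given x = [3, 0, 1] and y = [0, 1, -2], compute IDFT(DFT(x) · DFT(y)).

(x ⊛ y)[n] = Σ(m=0 to 2) x[m] · y[(n-m) mod 3]

Computing each output sample:
(x ⊛ y)[0] = 1
(x ⊛ y)[1] = 1
(x ⊛ y)[2] = -6

x ⊛ y = [1, 1, -6]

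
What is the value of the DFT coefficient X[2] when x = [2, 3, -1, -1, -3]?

X[2] = Σ(n=0 to 4) x[n] · ω_5^(2n) where ω_5 = e^(-2πi/5)
= (2)·ω_5^0 + (3)·ω_5^2 + (-1)·ω_5^4 + (-1)·ω_5^6 + (-3)·ω_5^8

X[2] = 1.3820-3.5267i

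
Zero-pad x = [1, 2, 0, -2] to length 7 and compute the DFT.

Original 4-point DFT: [1, 1-4i, 1, 1+4i]
Zero-padded 7-point DFT provides frequency interpolation.

DFT_7([x, 0, ...]) = [1, 4.0489-0.6959i, -0.6920-3.5135i, -0.3569+1.0821i, -0.3569-1.0821i, -0.6920+3.5135i, 4.0489+0.6959i]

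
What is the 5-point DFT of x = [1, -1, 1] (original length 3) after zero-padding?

Original 3-point DFT: [1, 1.0000+1.7321i, 1.0000-1.7321i]
Zero-padded 5-point DFT provides frequency interpolation.

DFT_5([x, 0, ...]) = [1, -0.1180+0.3633i, 2.1180+1.5388i, 2.1180-1.5388i, -0.1180-0.3633i]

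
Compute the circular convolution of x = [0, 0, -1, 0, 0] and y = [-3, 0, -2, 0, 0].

(x ⊛ y)[n] = Σ(m=0 to 4) x[m] · y[(n-m) mod 5]

Computing each output sample:
(x ⊛ y)[0] = 0
(x ⊛ y)[1] = 0
(x ⊛ y)[2] = 3
(x ⊛ y)[3] = 0
(x ⊛ y)[4] = 2

x ⊛ y = [0, 0, 3, 0, 2]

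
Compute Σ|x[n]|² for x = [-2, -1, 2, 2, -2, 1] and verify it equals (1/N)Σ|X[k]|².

Time domain:
Σ|x[n]|² = |-2|² + |-1|² + |2|² + |2|² + |-2|² + |1|² = 18.0000

Frequency domain:
(1/6)Σ|X[k]|² = (1/6)(|0|² + |-4.0000-1.7321i|² + |5.1962i|² + |-4|² + |-5.1962i|² + |-4.0000+1.7321i|²) = (1/6)·108.0000 = 18.0000

Both sides agree, confirming Parseval's theorem.

Σ|x[n]|² = (1/N)Σ|X[k]|² = 18.0000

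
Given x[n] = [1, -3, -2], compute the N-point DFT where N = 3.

X[k] = Σ(n=0 to 2) x[n] · ω_3^(nk)
where ω_3 = e^(-2πi/3)

Computing each X[k]:
X[0] = -4
X[1] = 3.5000+0.8660i
X[2] = 3.5000-0.8660i

X = [-4, 3.5000+0.8660i, 3.5000-0.8660i]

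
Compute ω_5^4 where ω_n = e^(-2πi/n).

ω_5^4 = e^(-2πi·4/5)
= cos(-2π·4/5) + i·sin(-2π·4/5)
= cos(-8π/5) + i·sin(-8π/5)

ω_5^4 = cos(-8π/5) + i·sin(-8π/5) = 0.3090+0.9511i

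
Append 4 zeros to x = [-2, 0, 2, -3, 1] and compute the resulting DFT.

Original 5-point DFT: [-2, -0.8820-1.9879i, -3.1180+5.3431i, -3.1180-5.3431i, -0.8820+1.9879i]
Zero-padded 9-point DFT provides frequency interpolation.

DFT_9([x, 0, ...]) = [-2, -1.0924+0.2864i, -1.6133-2.6393i, -6.5000+0.8660i, 1.2057+4.8685i, 1.2057-4.8685i, -6.5000-0.8660i, -1.6133+2.6393i, -1.0924-0.2864i]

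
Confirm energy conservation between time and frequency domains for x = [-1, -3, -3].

Time domain:
Σ|x[n]|² = |-1|² + |-3|² + |-3|² = 19.0000

Frequency domain:
(1/3)Σ|X[k]|² = (1/3)(|-7|² + |2|² + |2|²) = (1/3)·57.0000 = 19.0000

Both sides agree, confirming Parseval's theorem.

Σ|x[n]|² = (1/N)Σ|X[k]|² = 19.0000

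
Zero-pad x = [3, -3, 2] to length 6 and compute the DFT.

Original 3-point DFT: [2, 3.5000+4.3301i, 3.5000-4.3301i]
Zero-padded 6-point DFT provides frequency interpolation.

DFT_6([x, 0, ...]) = [2, 0.5000+0.8660i, 3.5000+4.3301i, 8, 3.5000-4.3301i, 0.5000-0.8660i]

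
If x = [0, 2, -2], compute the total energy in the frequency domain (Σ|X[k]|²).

Parseval: Σ|x[n]|² = (1/N)Σ|X[k]|², so Σ|X[k]|² = N·Σ|x[n]|² = 3·8.0000

Σ|X[k]|² = N·Σ|x[n]|² = 3·8.0000 = 24.0000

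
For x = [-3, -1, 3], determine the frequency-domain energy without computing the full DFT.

Parseval: Σ|x[n]|² = (1/N)Σ|X[k]|², so Σ|X[k]|² = N·Σ|x[n]|² = 3·19.0000

Σ|X[k]|² = N·Σ|x[n]|² = 3·19.0000 = 57.0000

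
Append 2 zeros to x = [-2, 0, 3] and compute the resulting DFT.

Original 3-point DFT: [1, -3.5000+2.5981i, -3.5000-2.5981i]
Zero-padded 5-point DFT provides frequency interpolation.

DFT_5([x, 0, ...]) = [1, -4.4271-1.7634i, -1.0729+2.8532i, -1.0729-2.8532i, -4.4271+1.7634i]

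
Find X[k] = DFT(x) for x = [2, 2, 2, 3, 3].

X[k] = Σ(n=0 to 4) x[n] · ω_5^(nk)
where ω_5 = e^(-2πi/5)

Computing each X[k]:
X[0] = 12
X[1] = -0.5000+1.5388i
X[2] = -0.5000-0.3633i
X[3] = -0.5000+0.3633i
X[4] = -0.5000-1.5388i

X = [12, -0.5000+1.5388i, -0.5000-0.3633i, -0.5000+0.3633i, -0.5000-1.5388i]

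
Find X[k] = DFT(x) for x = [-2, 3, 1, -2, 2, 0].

X[k] = Σ(n=0 to 5) x[n] · ω_6^(nk)
where ω_6 = e^(-2πi/6)

Computing each X[k]:
X[0] = 2
X[1] = -1.7321i
X[2] = -7.0000-3.4641i
X[3] = 0
X[4] = -7.0000+3.4641i
X[5] = 1.7321i

X = [2, -1.7321i, -7.0000-3.4641i, 0, -7.0000+3.4641i, 1.7321i]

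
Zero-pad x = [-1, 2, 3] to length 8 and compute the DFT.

Original 3-point DFT: [4, -3.5000+0.8660i, -3.5000-0.8660i]
Zero-padded 8-point DFT provides frequency interpolation.

DFT_8([x, 0, ...]) = [4, 0.4142-4.4142i, -4-2i, -2.4142+1.5858i, 0, -2.4142-1.5858i, -4+2i, 0.4142+4.4142i]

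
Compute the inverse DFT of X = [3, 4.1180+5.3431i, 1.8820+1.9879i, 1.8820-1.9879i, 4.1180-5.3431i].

x[n] = (1/5) Σ(k=0 to 4) X[k] · e^(2πikn/5)

Computing each x[n]:
x[0] = 3
x[1] = -2
x[2] = -1
x[3] = 0
x[4] = 3

x = [3, -2, -1, 0, 3]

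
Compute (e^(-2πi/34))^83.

Since ω_34^34 = 1, powers reduce modulo 34.
83 mod 34 = 15
So ω_34^83 = ω_34^15 = e^(-2πi·15/34)

ω_34^83 = ω_34^15 = -0.9325-0.3612i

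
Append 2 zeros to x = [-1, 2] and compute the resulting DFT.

Original 2-point DFT: [1, -3]
Zero-padded 4-point DFT provides frequency interpolation.

DFT_4([x, 0, ...]) = [1, -1-2i, -3, -1+2i]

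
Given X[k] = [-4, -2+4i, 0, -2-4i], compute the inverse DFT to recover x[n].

x[n] = (1/4) Σ(k=0 to 3) X[k] · e^(2πikn/4)

Computing each x[n]:
x[0] = -2
x[1] = -3
x[2] = 0
x[3] = 1

x = [-2, -3, 0, 1]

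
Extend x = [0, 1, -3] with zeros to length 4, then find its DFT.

Original 3-point DFT: [-2, 1.0000-3.4641i, 1.0000+3.4641i]
Zero-padded 4-point DFT provides frequency interpolation.

DFT_4([x, 0, ...]) = [-2, 3-1i, -4, 3+1i]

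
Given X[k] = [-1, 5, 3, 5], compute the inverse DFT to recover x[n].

x[n] = (1/4) Σ(k=0 to 3) X[k] · e^(2πikn/4)

Computing each x[n]:
x[0] = 3
x[1] = -1
x[2] = -2
x[3] = -1

x = [3, -1, -2, -1]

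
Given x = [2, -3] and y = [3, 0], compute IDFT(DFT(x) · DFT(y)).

(x ⊛ y)[n] = Σ(m=0 to 1) x[m] · y[(n-m) mod 2]

Computing each output sample:
(x ⊛ y)[0] = 6
(x ⊛ y)[1] = -9

x ⊛ y = [6, -9]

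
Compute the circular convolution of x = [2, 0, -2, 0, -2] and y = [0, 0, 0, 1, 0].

(x ⊛ y)[n] = Σ(m=0 to 4) x[m] · y[(n-m) mod 5]

Computing each output sample:
(x ⊛ y)[0] = -2
(x ⊛ y)[1] = 0
(x ⊛ y)[2] = -2
(x ⊛ y)[3] = 2
(x ⊛ y)[4] = 0

x ⊛ y = [-2, 0, -2, 2, 0]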